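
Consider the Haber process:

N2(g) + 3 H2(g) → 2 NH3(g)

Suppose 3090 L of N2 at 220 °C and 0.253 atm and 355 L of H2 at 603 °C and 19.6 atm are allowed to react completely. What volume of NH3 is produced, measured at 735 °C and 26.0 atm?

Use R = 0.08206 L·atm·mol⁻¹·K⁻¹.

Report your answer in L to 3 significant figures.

123 L

n(N2) = PV/RT = (0.253 × 3090) / (0.08206 × 493.15) = 19.32 mol
n(H2) = PV/RT = (19.6 × 355) / (0.08206 × 876.15) = 96.78 mol
For 19.32 mol N2, stoichiometry requires (3/1) × 19.32 = 57.96 mol H2; 96.78 mol is available, so N2 is limiting.
n(NH3) = (2/1) × 19.32 = 38.64 mol
V(NH3) = nRT/P = 38.64 × 0.08206 × 1008.15 / 26.0 = 122.9 L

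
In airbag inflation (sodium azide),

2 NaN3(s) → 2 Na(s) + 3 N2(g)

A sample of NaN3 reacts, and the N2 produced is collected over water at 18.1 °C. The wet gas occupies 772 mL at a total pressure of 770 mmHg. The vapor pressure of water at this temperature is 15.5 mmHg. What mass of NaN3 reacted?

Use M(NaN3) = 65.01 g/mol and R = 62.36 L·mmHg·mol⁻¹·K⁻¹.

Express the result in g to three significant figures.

P(N2) = 770 − 15.5 = 754.5 mmHg
n(N2) = PV/RT = (754.5 × 0.7720) / (62.36 × 291.25) = 0.03207 mol
n(NaN3) = (2/3) × 0.03207 = 0.02138 mol
m(NaN3) = 0.02138 × 65.01 = 1.390 g

1.39 g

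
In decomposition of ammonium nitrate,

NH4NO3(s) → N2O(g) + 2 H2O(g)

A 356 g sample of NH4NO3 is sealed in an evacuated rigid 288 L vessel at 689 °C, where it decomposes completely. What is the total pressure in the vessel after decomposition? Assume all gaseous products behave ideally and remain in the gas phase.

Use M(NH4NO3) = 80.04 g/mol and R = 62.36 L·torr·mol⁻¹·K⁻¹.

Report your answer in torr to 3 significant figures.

2780 torr

n(NH4NO3) = 356 / 80.04 = 4.448 mol
n(gas produced) = (3/1) × 4.448 = 13.34 mol
P = nRT/V = 13.34 × 62.36 × 962.15 / 288 = 2779 torr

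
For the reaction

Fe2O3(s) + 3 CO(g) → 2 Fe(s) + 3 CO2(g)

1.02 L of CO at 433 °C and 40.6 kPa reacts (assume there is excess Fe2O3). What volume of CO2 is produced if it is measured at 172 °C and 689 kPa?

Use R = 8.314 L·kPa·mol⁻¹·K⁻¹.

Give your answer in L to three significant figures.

0.0379 L

n(CO) = PV/RT = (40.6 × 1.02) / (8.314 × 706.15) = 0.007054 mol
n(CO2) = (3/3) × 0.007054 = 0.007054 mol
V = nRT/P = 0.007054 × 8.314 × 445.15 / 689 = 0.03789 L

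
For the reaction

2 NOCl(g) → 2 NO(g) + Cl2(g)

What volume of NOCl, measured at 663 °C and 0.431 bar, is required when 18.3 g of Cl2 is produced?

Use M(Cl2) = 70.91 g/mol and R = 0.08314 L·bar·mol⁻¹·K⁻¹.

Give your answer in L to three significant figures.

n(Cl2) = 18.30 / 70.91 = 0.2581 mol
n(NOCl) = (2/1) × 0.2581 = 0.5162 mol
V = nRT/P = 0.5162 × 0.08314 × 936.15 / 0.431 = 93.22 L

93.2 L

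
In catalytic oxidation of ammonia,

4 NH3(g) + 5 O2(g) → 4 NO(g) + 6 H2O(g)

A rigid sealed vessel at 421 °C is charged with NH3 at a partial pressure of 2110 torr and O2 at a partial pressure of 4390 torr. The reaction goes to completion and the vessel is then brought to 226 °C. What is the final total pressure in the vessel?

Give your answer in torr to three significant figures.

With V and T fixed, P_i ∝ n_i, so the mole ratios apply directly to partial pressures at 421 °C.
P(O2) required for 2110 torr of NH3 = (5/4) × 2110 = 2638 torr; available 4390 torr, so NH3 is limiting.
P(O2) remaining = 4390 − (5/4) × 2110 = 1752 torr
P(gaseous products) = (4+6)/4 × 2110 = 5275 torr
P_total at 421 °C = 1752 + 5275 = 7027 torr
Scaling to 226 °C: P = 7027 × 499.15/694.15 = 5053 torr

5050 torr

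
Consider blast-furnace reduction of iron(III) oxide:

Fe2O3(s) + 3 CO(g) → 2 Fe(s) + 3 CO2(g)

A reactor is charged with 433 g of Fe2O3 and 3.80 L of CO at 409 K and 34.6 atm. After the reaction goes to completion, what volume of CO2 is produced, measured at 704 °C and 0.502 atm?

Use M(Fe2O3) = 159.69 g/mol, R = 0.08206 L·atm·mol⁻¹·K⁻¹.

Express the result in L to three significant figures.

n(Fe2O3) = 433 / 159.69 = 2.712 mol
n(CO) = PV/RT = (34.6 × 3.80) / (0.08206 × 409) = 3.917 mol
For 2.712 mol Fe2O3, stoichiometry requires (3/1) × 2.712 = 8.136 mol CO; 3.917 mol is available, so CO is limiting.
n(CO2) = (3/3) × 3.917 = 3.917 mol
V(CO2) = nRT/P = 3.917 × 0.08206 × 977.15 / 0.502 = 625.7 L

626 L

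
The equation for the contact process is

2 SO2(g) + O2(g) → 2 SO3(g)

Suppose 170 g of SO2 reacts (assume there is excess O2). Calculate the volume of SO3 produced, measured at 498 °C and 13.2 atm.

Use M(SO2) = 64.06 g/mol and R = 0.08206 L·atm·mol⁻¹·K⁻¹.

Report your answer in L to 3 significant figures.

12.7 L

n(SO2) = 170.0 / 64.06 = 2.654 mol
n(SO3) = (2/2) × 2.654 = 2.654 mol
V = nRT/P = 2.654 × 0.08206 × 771.15 / 13.2 = 12.72 L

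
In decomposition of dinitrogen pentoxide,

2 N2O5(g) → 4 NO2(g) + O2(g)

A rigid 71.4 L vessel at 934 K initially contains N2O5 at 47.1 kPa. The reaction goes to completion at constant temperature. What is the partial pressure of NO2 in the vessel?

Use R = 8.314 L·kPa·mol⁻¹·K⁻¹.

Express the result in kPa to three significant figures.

n(N2O5)₀ = PV/RT = (47.1 × 71.4) / (8.314 × 934) = 0.4331 mol
n(NO2) = (4/2) × 0.4331 = 0.8662 mol
P(NO2) = nRT/V = 0.8662 × 8.314 × 934 / 71.4 = 94.21 kPa

94.2 kPa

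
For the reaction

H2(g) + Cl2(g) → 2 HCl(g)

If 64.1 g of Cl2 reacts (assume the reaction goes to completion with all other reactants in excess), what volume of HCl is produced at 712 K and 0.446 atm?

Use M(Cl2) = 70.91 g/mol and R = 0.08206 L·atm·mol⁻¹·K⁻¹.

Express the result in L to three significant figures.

237 L

n(Cl2) = 64.10 / 70.91 = 0.9040 mol
n(HCl) = (2/1) × 0.9040 = 1.808 mol
V = nRT/P = 1.808 × 0.08206 × 712 / 0.446 = 236.9 L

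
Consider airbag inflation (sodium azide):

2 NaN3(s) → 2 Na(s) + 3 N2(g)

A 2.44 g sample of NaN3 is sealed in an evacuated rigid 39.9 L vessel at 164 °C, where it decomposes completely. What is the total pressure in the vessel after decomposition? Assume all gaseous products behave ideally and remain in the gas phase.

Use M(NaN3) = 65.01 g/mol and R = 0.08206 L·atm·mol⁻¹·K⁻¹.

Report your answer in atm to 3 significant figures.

0.0506 atm

n(NaN3) = 2.44 / 65.01 = 0.03753 mol
n(gas produced) = (3/2) × 0.03753 = 0.05629 mol
P = nRT/V = 0.05629 × 0.08206 × 437.15 / 39.9 = 0.05061 atm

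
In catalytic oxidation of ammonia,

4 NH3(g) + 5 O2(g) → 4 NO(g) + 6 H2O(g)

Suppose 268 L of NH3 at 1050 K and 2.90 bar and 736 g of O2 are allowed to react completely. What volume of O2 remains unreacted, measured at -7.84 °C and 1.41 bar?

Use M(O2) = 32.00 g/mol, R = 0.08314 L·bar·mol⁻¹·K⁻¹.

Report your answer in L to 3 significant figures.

n(NH3) = PV/RT = (2.90 × 268) / (0.08314 × 1050) = 8.903 mol
n(O2) = 736 / 32.00 = 23.00 mol
For 8.903 mol NH3, stoichiometry requires (5/4) × 8.903 = 11.13 mol O2; 23.00 mol is available, so NH3 is limiting.
n(O2) consumed = (5/4) × 8.903 = 11.13 mol; remaining = 23.00 − 11.13 = 11.87 mol
V(O2) = nRT/P = 11.87 × 0.08314 × 265.31 / 1.41 = 185.7 L

186 L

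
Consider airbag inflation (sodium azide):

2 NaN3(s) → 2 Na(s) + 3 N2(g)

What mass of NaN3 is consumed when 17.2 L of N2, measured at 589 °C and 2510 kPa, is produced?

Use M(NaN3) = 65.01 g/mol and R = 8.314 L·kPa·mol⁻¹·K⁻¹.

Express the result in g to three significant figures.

261 g

n(N2) = PV/RT = (2510 × 17.2) / (8.314 × 862.15) = 6.023 mol
n(NaN3) = (2/3) × 6.023 = 4.015 mol
m(NaN3) = 4.015 × 65.01 = 261.0 g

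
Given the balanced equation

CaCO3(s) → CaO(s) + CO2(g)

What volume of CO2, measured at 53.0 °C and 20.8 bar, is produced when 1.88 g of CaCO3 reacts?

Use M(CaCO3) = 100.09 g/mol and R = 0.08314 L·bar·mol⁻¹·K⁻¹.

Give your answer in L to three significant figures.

n(CaCO3) = 1.880 / 100.09 = 0.01878 mol
n(CO2) = (1/1) × 0.01878 = 0.01878 mol
V = nRT/P = 0.01878 × 0.08314 × 326.15 / 20.8 = 0.02448 L

0.0245 L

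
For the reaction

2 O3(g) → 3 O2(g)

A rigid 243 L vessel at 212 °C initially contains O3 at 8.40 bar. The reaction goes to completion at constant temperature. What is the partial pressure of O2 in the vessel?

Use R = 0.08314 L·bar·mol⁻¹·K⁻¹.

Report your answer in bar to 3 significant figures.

n(O3)₀ = PV/RT = (8.40 × 243) / (0.08314 × 485.15) = 50.61 mol
n(O2) = (3/2) × 50.61 = 75.91 mol
P(O2) = nRT/V = 75.91 × 0.08314 × 485.15 / 243 = 12.60 bar

12.6 bar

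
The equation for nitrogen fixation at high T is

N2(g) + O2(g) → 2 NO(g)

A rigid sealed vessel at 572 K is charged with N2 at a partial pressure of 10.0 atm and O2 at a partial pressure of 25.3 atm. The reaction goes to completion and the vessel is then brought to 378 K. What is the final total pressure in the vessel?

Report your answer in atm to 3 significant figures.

23.3 atm

With V and T fixed, P_i ∝ n_i, so the mole ratios apply directly to partial pressures at 572 K.
P(O2) required for 10.0 atm of N2 = (1/1) × 10.0 = 10.00 atm; available 25.3 atm, so N2 is limiting.
P(O2) remaining = 25.3 − (1/1) × 10.0 = 15.30 atm
P(gaseous products) = (2)/1 × 10.0 = 20.00 atm
P_total at 572 K = 15.30 + 20.00 = 35.30 atm
Scaling to 378 K: P = 35.30 × 378/572 = 23.33 atm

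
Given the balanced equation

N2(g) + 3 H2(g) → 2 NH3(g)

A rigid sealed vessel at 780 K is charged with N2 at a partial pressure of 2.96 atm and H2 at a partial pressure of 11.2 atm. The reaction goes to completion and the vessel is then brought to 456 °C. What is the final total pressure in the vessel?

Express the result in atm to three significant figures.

7.70 atm

With V and T fixed, P_i ∝ n_i, so the mole ratios apply directly to partial pressures at 780 K.
P(H2) required for 2.96 atm of N2 = (3/1) × 2.96 = 8.880 atm; available 11.2 atm, so N2 is limiting.
P(H2) remaining = 11.2 − (3/1) × 2.96 = 2.320 atm
P(gaseous products) = (2)/1 × 2.96 = 5.920 atm
P_total at 780 K = 2.320 + 5.920 = 8.240 atm
Scaling to 456 °C: P = 8.240 × 729.15/780 = 7.703 atm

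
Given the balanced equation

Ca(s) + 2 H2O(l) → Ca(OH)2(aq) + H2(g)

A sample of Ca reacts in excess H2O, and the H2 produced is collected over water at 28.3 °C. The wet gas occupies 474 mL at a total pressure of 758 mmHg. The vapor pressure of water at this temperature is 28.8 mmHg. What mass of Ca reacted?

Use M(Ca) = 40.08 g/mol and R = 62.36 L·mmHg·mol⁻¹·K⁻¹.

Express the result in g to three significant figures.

0.737 g

P(H2) = 758 − 28.8 = 729.2 mmHg
n(H2) = PV/RT = (729.2 × 0.4740) / (62.36 × 301.45) = 0.01839 mol
n(Ca) = (1/1) × 0.01839 = 0.01839 mol
m(Ca) = 0.01839 × 40.08 = 0.7371 g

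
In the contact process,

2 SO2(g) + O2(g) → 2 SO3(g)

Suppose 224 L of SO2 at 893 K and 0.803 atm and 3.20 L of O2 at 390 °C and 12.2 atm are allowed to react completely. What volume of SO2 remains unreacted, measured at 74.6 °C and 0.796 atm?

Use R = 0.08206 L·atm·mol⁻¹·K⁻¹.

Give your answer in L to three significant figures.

36.6 L

n(SO2) = PV/RT = (0.803 × 224) / (0.08206 × 893) = 2.455 mol
n(O2) = PV/RT = (12.2 × 3.20) / (0.08206 × 663.15) = 0.7174 mol
For 2.455 mol SO2, stoichiometry requires (1/2) × 2.455 = 1.228 mol O2; 0.7174 mol is available, so O2 is limiting.
n(SO2) consumed = (2/1) × 0.7174 = 1.435 mol; remaining = 2.455 − 1.435 = 1.020 mol
V(SO2) = nRT/P = 1.020 × 0.08206 × 347.75 / 0.796 = 36.57 L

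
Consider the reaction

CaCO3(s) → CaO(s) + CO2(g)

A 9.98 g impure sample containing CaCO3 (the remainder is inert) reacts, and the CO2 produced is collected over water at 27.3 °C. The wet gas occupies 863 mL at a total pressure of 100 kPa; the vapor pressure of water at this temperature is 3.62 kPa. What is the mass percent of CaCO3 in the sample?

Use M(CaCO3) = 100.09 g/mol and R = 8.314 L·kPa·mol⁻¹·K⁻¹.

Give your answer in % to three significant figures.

P(CO2) = 100 − 3.62 = 96.38 kPa
n(CO2) = PV/RT = (96.38 × 0.8630) / (8.314 × 300.45) = 0.03330 mol
n(CaCO3) = (1/1) × 0.03330 = 0.03330 mol
m(CaCO3) = 0.03330 × 100.09 = 3.333 g
%CaCO3 = 3.333 / 9.98 × 100 = 33.40%

33.4 %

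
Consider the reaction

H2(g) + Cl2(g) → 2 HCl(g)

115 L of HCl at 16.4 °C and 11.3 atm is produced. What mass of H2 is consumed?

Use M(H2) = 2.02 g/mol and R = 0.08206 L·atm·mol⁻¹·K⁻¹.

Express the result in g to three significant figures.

55.2 g

n(HCl) = PV/RT = (11.3 × 115) / (0.08206 × 289.55) = 54.69 mol
n(H2) = (1/2) × 54.69 = 27.34 mol
m(H2) = 27.34 × 2.02 = 55.23 g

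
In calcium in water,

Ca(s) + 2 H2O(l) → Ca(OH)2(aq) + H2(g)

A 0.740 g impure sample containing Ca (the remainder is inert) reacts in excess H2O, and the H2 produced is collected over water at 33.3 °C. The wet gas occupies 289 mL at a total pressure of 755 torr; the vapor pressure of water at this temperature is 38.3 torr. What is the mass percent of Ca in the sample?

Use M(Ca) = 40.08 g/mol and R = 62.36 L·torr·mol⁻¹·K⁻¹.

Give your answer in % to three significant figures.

P(H2) = 755 − 38.3 = 716.7 torr
n(H2) = PV/RT = (716.7 × 0.2890) / (62.36 × 306.45) = 0.01084 mol
n(Ca) = (1/1) × 0.01084 = 0.01084 mol
m(Ca) = 0.01084 × 40.08 = 0.4345 g
%Ca = 0.4345 / 0.740 × 100 = 58.72%

58.7 %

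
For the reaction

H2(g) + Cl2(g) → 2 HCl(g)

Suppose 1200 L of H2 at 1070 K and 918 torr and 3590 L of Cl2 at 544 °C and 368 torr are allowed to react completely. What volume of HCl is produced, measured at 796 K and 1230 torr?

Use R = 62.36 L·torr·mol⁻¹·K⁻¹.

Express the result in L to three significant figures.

1330 L

n(H2) = PV/RT = (918 × 1200) / (62.36 × 1070) = 16.51 mol
n(Cl2) = PV/RT = (368 × 3590) / (62.36 × 817.15) = 25.93 mol
For 16.51 mol H2, stoichiometry requires (1/1) × 16.51 = 16.51 mol Cl2; 25.93 mol is available, so H2 is limiting.
n(HCl) = (2/1) × 16.51 = 33.02 mol
V(HCl) = nRT/P = 33.02 × 62.36 × 796 / 1230 = 1333 L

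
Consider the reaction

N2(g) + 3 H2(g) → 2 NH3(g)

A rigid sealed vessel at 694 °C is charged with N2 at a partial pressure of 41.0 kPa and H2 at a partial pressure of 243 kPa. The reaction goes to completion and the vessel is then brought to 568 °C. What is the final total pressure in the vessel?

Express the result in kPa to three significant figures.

Because the vessel is rigid and T is held at 694 °C, work the stoichiometry in partial pressures (P_i = n_iRT/V).
P(H2) required for 41.0 kPa of N2 = (3/1) × 41.0 = 123.0 kPa; available 243 kPa, so N2 is limiting.
P(H2) remaining = 243 − (3/1) × 41.0 = 120.0 kPa
P(gaseous products) = (2)/1 × 41.0 = 82.00 kPa
P_total at 694 °C = 120.0 + 82.00 = 202.0 kPa
Scaling to 568 °C: P = 202.0 × 841.15/967.15 = 175.7 kPa

176 kPa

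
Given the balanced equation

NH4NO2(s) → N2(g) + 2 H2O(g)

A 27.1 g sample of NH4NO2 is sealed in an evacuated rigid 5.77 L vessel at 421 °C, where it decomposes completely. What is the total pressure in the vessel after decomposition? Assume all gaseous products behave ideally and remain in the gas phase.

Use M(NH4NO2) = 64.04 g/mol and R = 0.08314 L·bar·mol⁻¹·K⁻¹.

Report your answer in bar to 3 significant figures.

12.7 bar

n(NH4NO2) = 27.1 / 64.04 = 0.4232 mol
n(gas produced) = (3/1) × 0.4232 = 1.270 mol
P = nRT/V = 1.270 × 0.08314 × 694.15 / 5.77 = 12.70 bar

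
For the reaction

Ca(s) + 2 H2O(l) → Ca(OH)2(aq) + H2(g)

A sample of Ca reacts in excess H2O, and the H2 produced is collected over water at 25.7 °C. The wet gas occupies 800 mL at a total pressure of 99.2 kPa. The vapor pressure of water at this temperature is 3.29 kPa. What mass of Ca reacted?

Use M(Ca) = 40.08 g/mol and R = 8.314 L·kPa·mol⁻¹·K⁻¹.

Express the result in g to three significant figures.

1.24 g

P(H2) = 99.2 − 3.29 = 95.91 kPa
n(H2) = PV/RT = (95.91 × 0.8000) / (8.314 × 298.85) = 0.03088 mol
n(Ca) = (1/1) × 0.03088 = 0.03088 mol
m(Ca) = 0.03088 × 40.08 = 1.238 g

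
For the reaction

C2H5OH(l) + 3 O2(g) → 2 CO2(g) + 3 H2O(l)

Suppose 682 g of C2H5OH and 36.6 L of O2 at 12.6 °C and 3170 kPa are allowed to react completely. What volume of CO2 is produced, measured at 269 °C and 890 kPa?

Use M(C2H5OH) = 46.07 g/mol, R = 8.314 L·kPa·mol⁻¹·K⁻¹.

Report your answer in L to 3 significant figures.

n(C2H5OH) = 682 / 46.07 = 14.80 mol
n(O2) = PV/RT = (3170 × 36.6) / (8.314 × 285.75) = 48.84 mol
For 14.80 mol C2H5OH, stoichiometry requires (3/1) × 14.80 = 44.40 mol O2; 48.84 mol is available, so C2H5OH is limiting.
n(CO2) = (2/1) × 14.80 = 29.60 mol
V(CO2) = nRT/P = 29.60 × 8.314 × 542.15 / 890 = 149.9 L

150 L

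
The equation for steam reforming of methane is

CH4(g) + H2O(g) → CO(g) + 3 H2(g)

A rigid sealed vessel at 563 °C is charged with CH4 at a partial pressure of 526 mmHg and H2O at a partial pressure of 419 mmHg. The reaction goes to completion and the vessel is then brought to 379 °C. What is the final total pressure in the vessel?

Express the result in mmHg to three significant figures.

At constant V, partial pressures at 563 °C are proportional to moles, so apply stoichiometry directly to pressures.
P(H2O) required for 526 mmHg of CH4 = (1/1) × 526 = 526.0 mmHg; available 419 mmHg, so H2O is limiting.
P(CH4) remaining = 526 − (1/1) × 419 = 107.0 mmHg
P(gaseous products) = (1+3)/1 × 419 = 1676 mmHg
P_total at 563 °C = 107.0 + 1676 = 1783 mmHg
Scaling to 379 °C: P = 1783 × 652.15/836.15 = 1391 mmHg

1390 mmHg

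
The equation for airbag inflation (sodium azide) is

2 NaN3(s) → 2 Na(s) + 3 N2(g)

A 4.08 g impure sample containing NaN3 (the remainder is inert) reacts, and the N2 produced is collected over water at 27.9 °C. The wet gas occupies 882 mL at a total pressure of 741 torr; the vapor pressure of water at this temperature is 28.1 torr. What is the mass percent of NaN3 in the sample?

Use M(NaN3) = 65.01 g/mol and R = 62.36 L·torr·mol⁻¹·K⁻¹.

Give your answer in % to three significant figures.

35.6 %

P(N2) = 741 − 28.1 = 712.9 torr
n(N2) = PV/RT = (712.9 × 0.8820) / (62.36 × 301.05) = 0.03349 mol
n(NaN3) = (2/3) × 0.03349 = 0.02233 mol
m(NaN3) = 0.02233 × 65.01 = 1.452 g
%NaN3 = 1.452 / 4.08 × 100 = 35.59%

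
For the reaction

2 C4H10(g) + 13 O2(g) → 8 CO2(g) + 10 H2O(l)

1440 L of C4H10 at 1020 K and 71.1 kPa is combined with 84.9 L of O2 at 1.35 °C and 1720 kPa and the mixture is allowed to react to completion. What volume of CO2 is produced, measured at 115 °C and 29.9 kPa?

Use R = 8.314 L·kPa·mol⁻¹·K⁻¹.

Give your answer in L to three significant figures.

n(C4H10) = PV/RT = (71.1 × 1440) / (8.314 × 1020) = 12.07 mol
n(O2) = PV/RT = (1720 × 84.9) / (8.314 × 274.5) = 63.99 mol
For 12.07 mol C4H10, stoichiometry requires (13/2) × 12.07 = 78.45 mol O2; 63.99 mol is available, so O2 is limiting.
n(CO2) = (8/13) × 63.99 = 39.38 mol
V(CO2) = nRT/P = 39.38 × 8.314 × 388.15 / 29.9 = 4250 L

4250 L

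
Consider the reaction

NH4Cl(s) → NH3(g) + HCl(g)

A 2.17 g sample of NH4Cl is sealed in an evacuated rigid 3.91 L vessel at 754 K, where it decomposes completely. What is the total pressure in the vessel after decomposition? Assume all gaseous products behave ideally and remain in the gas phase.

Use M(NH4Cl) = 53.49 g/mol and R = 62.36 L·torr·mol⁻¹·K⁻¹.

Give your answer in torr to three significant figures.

n(NH4Cl) = 2.17 / 53.49 = 0.04057 mol
n(gas produced) = (2/1) × 0.04057 = 0.08114 mol
P = nRT/V = 0.08114 × 62.36 × 754 / 3.91 = 975.7 torr

976 torr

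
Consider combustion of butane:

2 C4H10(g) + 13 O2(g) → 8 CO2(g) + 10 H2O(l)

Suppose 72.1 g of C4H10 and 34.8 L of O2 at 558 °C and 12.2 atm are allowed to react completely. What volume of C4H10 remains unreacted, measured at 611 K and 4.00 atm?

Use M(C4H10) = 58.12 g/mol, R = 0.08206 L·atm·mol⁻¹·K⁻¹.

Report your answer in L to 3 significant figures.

3.55 L

n(C4H10) = 72.1 / 58.12 = 1.241 mol
n(O2) = PV/RT = (12.2 × 34.8) / (0.08206 × 831.15) = 6.225 mol
For 1.241 mol C4H10, stoichiometry requires (13/2) × 1.241 = 8.067 mol O2; 6.225 mol is available, so O2 is limiting.
n(C4H10) consumed = (2/13) × 6.225 = 0.9577 mol; remaining = 1.241 − 0.9577 = 0.2833 mol
V(C4H10) = nRT/P = 0.2833 × 0.08206 × 611 / 4.00 = 3.551 L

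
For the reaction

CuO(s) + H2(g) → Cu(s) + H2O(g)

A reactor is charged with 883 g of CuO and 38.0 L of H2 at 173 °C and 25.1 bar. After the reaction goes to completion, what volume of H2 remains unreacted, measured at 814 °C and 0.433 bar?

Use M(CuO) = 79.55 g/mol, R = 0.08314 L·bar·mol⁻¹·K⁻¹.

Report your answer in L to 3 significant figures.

n(CuO) = 883 / 79.55 = 11.10 mol
n(H2) = PV/RT = (25.1 × 38.0) / (0.08314 × 446.15) = 25.71 mol
For 11.10 mol CuO, stoichiometry requires (1/1) × 11.10 = 11.10 mol H2; 25.71 mol is available, so CuO is limiting.
n(H2) consumed = (1/1) × 11.10 = 11.10 mol; remaining = 25.71 − 11.10 = 14.61 mol
V(H2) = nRT/P = 14.61 × 0.08314 × 1087.15 / 0.433 = 3050 L

3050 L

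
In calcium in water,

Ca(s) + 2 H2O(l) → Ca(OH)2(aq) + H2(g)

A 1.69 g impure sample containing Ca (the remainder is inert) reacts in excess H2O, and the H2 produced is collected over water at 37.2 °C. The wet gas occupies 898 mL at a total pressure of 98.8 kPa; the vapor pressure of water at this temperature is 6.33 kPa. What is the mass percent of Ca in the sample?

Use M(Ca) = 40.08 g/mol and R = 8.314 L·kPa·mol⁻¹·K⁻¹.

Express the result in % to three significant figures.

P(H2) = 98.8 − 6.33 = 92.47 kPa
n(H2) = PV/RT = (92.47 × 0.8980) / (8.314 × 310.35) = 0.03218 mol
n(Ca) = (1/1) × 0.03218 = 0.03218 mol
m(Ca) = 0.03218 × 40.08 = 1.290 g
%Ca = 1.290 / 1.69 × 100 = 76.33%

76.3 %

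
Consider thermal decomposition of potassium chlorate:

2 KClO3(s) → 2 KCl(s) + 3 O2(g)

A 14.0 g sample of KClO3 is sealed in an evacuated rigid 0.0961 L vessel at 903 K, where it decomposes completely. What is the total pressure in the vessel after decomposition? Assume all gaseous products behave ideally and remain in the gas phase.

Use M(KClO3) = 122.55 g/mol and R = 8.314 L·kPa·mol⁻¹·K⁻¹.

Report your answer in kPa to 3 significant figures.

n(KClO3) = 14.0 / 122.55 = 0.1142 mol
n(gas produced) = (3/2) × 0.1142 = 0.1713 mol
P = nRT/V = 0.1713 × 8.314 × 903 / 0.0961 = 13380 kPa

13400 kPa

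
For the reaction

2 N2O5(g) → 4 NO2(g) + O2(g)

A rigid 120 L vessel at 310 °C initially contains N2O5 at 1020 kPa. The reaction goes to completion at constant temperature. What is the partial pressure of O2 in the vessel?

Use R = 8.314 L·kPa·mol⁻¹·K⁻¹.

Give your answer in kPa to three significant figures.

510 kPa

n(N2O5)₀ = PV/RT = (1020 × 120) / (8.314 × 583.15) = 25.25 mol
n(O2) = (1/2) × 25.25 = 12.62 mol
P(O2) = nRT/V = 12.62 × 8.314 × 583.15 / 120 = 509.9 kPa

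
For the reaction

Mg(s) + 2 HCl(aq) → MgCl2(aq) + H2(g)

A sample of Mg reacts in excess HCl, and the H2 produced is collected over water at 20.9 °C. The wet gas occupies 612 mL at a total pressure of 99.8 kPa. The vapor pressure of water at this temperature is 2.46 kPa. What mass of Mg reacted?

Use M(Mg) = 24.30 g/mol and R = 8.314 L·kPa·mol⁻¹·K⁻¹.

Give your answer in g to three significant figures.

0.592 g

P(H2) = 99.8 − 2.46 = 97.34 kPa
n(H2) = PV/RT = (97.34 × 0.6120) / (8.314 × 294.05) = 0.02437 mol
n(Mg) = (1/1) × 0.02437 = 0.02437 mol
m(Mg) = 0.02437 × 24.30 = 0.5922 g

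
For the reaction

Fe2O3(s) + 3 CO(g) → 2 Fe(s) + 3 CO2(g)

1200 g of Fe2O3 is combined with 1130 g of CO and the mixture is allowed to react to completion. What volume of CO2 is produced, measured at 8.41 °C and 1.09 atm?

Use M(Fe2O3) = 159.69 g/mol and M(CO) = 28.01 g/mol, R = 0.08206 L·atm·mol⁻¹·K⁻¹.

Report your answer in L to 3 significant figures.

n(Fe2O3) = 1200 / 159.69 = 7.515 mol
n(CO) = 1130 / 28.01 = 40.34 mol
For 7.515 mol Fe2O3, stoichiometry requires (3/1) × 7.515 = 22.54 mol CO; 40.34 mol is available, so Fe2O3 is limiting.
n(CO2) = (3/1) × 7.515 = 22.54 mol
V(CO2) = nRT/P = 22.54 × 0.08206 × 281.56 / 1.09 = 477.8 L

478 L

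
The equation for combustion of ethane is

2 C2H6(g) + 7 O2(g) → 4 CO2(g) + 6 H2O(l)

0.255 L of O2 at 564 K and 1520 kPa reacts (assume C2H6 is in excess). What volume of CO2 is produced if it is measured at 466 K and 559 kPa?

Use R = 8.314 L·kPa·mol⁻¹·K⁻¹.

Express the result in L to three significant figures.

n(O2) = PV/RT = (1520 × 0.255) / (8.314 × 564) = 0.08266 mol
n(CO2) = (4/7) × 0.08266 = 0.04723 mol
V = nRT/P = 0.04723 × 8.314 × 466 / 559 = 0.3273 L

0.327 L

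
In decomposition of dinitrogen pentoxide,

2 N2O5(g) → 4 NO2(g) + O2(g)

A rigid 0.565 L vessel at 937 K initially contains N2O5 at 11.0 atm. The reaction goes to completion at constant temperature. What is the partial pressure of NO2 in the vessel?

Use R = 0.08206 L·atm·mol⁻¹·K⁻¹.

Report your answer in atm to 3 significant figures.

n(N2O5)₀ = PV/RT = (11.0 × 0.565) / (0.08206 × 937) = 0.08083 mol
n(NO2) = (4/2) × 0.08083 = 0.1617 mol
P(NO2) = nRT/V = 0.1617 × 0.08206 × 937 / 0.565 = 22.01 atm

22.0 atm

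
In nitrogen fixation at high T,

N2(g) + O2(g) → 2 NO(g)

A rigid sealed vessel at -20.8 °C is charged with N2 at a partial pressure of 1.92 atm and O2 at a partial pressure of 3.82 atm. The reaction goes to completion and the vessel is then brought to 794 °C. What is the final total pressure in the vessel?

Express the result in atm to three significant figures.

24.3 atm

Because the vessel is rigid and T is held at -20.8 °C, work the stoichiometry in partial pressures (P_i = n_iRT/V).
P(O2) required for 1.92 atm of N2 = (1/1) × 1.92 = 1.920 atm; available 3.82 atm, so N2 is limiting.
P(O2) remaining = 3.82 − (1/1) × 1.92 = 1.900 atm
P(gaseous products) = (2)/1 × 1.92 = 3.840 atm
P_total at -20.8 °C = 1.900 + 3.840 = 5.740 atm
Scaling to 794 °C: P = 5.740 × 1067.15/252.35 = 24.27 atm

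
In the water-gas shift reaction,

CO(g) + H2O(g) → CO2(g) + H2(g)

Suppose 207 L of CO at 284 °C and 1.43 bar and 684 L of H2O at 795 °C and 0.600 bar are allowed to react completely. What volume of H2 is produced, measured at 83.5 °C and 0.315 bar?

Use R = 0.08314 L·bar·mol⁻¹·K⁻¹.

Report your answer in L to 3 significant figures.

n(CO) = PV/RT = (1.43 × 207) / (0.08314 × 557.15) = 6.390 mol
n(H2O) = PV/RT = (0.600 × 684) / (0.08314 × 1068.15) = 4.621 mol
For 6.390 mol CO, stoichiometry requires (1/1) × 6.390 = 6.390 mol H2O; 4.621 mol is available, so H2O is limiting.
n(H2) = (1/1) × 4.621 = 4.621 mol
V(H2) = nRT/P = 4.621 × 0.08314 × 356.65 / 0.315 = 435.0 L

435 L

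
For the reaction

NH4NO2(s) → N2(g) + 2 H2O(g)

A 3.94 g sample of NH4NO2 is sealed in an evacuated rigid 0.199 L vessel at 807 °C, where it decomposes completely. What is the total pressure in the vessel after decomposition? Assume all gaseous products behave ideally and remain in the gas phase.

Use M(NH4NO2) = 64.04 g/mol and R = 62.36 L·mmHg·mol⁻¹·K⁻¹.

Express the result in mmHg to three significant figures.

n(NH4NO2) = 3.94 / 64.04 = 0.06152 mol
n(gas produced) = (3/1) × 0.06152 = 0.1846 mol
P = nRT/V = 0.1846 × 62.36 × 1080.15 / 0.199 = 62480 mmHg

62500 mmHg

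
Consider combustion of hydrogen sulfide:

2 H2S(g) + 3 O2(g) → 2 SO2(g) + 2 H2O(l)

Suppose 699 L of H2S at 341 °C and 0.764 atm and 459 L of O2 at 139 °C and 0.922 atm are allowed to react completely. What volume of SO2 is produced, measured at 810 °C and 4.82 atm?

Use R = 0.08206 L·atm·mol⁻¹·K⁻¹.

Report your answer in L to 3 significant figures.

n(H2S) = PV/RT = (0.764 × 699) / (0.08206 × 614.15) = 10.60 mol
n(O2) = PV/RT = (0.922 × 459) / (0.08206 × 412.15) = 12.51 mol
For 10.60 mol H2S, stoichiometry requires (3/2) × 10.60 = 15.90 mol O2; 12.51 mol is available, so O2 is limiting.
n(SO2) = (2/3) × 12.51 = 8.340 mol
V(SO2) = nRT/P = 8.340 × 0.08206 × 1083.15 / 4.82 = 153.8 L

154 L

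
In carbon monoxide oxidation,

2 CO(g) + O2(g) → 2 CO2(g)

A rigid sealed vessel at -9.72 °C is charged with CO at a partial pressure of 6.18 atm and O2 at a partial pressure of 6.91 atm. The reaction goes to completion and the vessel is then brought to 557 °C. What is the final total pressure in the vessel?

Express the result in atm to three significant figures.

With V and T fixed, P_i ∝ n_i, so the mole ratios apply directly to partial pressures at -9.72 °C.
P(O2) required for 6.18 atm of CO = (1/2) × 6.18 = 3.090 atm; available 6.91 atm, so CO is limiting.
P(O2) remaining = 6.91 − (1/2) × 6.18 = 3.820 atm
P(gaseous products) = (2)/2 × 6.18 = 6.180 atm
P_total at -9.72 °C = 3.820 + 6.180 = 10.00 atm
Scaling to 557 °C: P = 10.00 × 830.15/263.43 = 31.51 atm

31.5 atm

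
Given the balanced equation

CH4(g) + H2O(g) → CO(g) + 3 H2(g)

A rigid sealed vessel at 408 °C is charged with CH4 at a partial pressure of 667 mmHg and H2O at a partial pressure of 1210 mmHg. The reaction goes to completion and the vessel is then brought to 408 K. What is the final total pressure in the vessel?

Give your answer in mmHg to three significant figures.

At constant V, partial pressures at 408 °C are proportional to moles, so apply stoichiometry directly to pressures.
P(H2O) required for 667 mmHg of CH4 = (1/1) × 667 = 667.0 mmHg; available 1210 mmHg, so CH4 is limiting.
P(H2O) remaining = 1210 − (1/1) × 667 = 543.0 mmHg
P(gaseous products) = (1+3)/1 × 667 = 2668 mmHg
P_total at 408 °C = 543.0 + 2668 = 3211 mmHg
Scaling to 408 K: P = 3211 × 408/681.15 = 1923 mmHg

1920 mmHg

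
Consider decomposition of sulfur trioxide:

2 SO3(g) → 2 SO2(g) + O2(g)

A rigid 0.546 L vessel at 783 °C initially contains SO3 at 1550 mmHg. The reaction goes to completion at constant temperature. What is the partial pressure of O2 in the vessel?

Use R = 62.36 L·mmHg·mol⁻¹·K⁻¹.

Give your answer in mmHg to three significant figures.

775 mmHg

n(SO3)₀ = PV/RT = (1550 × 0.546) / (62.36 × 1056.15) = 0.01285 mol
n(O2) = (1/2) × 0.01285 = 0.006425 mol
P(O2) = nRT/V = 0.006425 × 62.36 × 1056.15 / 0.546 = 775.0 mmHg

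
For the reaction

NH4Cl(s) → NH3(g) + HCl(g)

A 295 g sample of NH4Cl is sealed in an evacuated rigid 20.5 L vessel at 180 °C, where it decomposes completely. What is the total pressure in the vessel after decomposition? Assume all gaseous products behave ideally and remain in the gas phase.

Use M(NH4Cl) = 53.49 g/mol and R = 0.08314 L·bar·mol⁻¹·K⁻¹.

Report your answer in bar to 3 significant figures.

n(NH4Cl) = 295 / 53.49 = 5.515 mol
n(gas produced) = (2/1) × 5.515 = 11.03 mol
P = nRT/V = 11.03 × 0.08314 × 453.15 / 20.5 = 20.27 bar

20.3 bar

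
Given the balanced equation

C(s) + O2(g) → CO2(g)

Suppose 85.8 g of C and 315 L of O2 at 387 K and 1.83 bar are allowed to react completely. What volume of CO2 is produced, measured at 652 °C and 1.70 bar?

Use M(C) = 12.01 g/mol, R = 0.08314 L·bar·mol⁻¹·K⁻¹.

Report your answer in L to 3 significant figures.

323 L

n(C) = 85.8 / 12.01 = 7.144 mol
n(O2) = PV/RT = (1.83 × 315) / (0.08314 × 387) = 17.92 mol
For 7.144 mol C, stoichiometry requires (1/1) × 7.144 = 7.144 mol O2; 17.92 mol is available, so C is limiting.
n(CO2) = (1/1) × 7.144 = 7.144 mol
V(CO2) = nRT/P = 7.144 × 0.08314 × 925.15 / 1.70 = 323.2 L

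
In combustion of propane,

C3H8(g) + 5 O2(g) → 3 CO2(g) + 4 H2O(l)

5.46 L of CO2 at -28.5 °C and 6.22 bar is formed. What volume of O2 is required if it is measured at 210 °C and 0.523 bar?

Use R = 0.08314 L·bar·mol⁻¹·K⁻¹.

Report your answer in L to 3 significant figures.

n(CO2) = PV/RT = (6.22 × 5.46) / (0.08314 × 244.65) = 1.670 mol
n(O2) = (5/3) × 1.670 = 2.783 mol
V = nRT/P = 2.783 × 0.08314 × 483.15 / 0.523 = 213.7 L

214 L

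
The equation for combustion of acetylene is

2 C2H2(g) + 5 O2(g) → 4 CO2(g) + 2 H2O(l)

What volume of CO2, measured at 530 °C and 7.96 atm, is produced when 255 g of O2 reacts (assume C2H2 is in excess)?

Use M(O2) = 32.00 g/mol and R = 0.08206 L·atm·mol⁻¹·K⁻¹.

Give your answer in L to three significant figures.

52.8 L

n(O2) = 255.0 / 32.00 = 7.969 mol
n(CO2) = (4/5) × 7.969 = 6.375 mol
V = nRT/P = 6.375 × 0.08206 × 803.15 / 7.96 = 52.78 L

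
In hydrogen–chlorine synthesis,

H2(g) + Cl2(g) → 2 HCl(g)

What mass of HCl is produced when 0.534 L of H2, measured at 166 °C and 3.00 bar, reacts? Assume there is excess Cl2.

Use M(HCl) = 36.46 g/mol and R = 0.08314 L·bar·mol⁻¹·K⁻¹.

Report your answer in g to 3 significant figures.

n(H2) = PV/RT = (3.00 × 0.534) / (0.08314 × 439.15) = 0.04388 mol
n(HCl) = (2/1) × 0.04388 = 0.08776 mol
m(HCl) = 0.08776 × 36.46 = 3.200 g

3.20 g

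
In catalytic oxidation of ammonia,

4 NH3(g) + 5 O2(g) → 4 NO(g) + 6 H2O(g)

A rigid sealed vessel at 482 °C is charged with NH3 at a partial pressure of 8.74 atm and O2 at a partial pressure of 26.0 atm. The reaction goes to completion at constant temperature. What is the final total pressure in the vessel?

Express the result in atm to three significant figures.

With V and T fixed, P_i ∝ n_i, so the mole ratios apply directly to partial pressures at 482 °C.
P(O2) required for 8.74 atm of NH3 = (5/4) × 8.74 = 10.93 atm; available 26.0 atm, so NH3 is limiting.
P(O2) remaining = 26.0 − (5/4) × 8.74 = 15.07 atm
P(gaseous products) = (4+6)/4 × 8.74 = 21.85 atm
P_total at 482 °C = 15.07 + 21.85 = 36.92 atm

36.9 atm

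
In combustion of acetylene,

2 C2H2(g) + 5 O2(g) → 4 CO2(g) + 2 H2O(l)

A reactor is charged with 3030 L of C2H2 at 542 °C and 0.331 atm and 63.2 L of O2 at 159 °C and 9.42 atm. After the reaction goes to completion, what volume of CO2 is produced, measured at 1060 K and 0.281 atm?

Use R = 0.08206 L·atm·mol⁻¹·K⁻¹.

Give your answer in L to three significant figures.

n(C2H2) = PV/RT = (0.331 × 3030) / (0.08206 × 815.15) = 14.99 mol
n(O2) = PV/RT = (9.42 × 63.2) / (0.08206 × 432.15) = 16.79 mol
For 14.99 mol C2H2, stoichiometry requires (5/2) × 14.99 = 37.48 mol O2; 16.79 mol is available, so O2 is limiting.
n(CO2) = (4/5) × 16.79 = 13.43 mol
V(CO2) = nRT/P = 13.43 × 0.08206 × 1060 / 0.281 = 4157 L

4160 L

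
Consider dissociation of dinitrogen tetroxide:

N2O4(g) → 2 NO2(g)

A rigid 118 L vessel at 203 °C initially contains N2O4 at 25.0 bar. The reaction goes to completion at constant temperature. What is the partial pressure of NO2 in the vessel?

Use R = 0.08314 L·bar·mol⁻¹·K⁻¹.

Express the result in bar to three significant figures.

50.0 bar

n(N2O4)₀ = PV/RT = (25.0 × 118) / (0.08314 × 476.15) = 74.52 mol
n(NO2) = (2/1) × 74.52 = 149.0 mol
P(NO2) = nRT/V = 149.0 × 0.08314 × 476.15 / 118 = 49.99 bar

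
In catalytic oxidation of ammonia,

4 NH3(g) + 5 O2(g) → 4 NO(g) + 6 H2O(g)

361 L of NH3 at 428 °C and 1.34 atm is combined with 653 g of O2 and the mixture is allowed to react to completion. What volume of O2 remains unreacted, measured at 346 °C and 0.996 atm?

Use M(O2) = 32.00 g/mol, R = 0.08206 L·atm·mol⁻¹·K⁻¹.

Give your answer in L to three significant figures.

505 L

n(NH3) = PV/RT = (1.34 × 361) / (0.08206 × 701.15) = 8.408 mol
n(O2) = 653 / 32.00 = 20.41 mol
For 8.408 mol NH3, stoichiometry requires (5/4) × 8.408 = 10.51 mol O2; 20.41 mol is available, so NH3 is limiting.
n(O2) consumed = (5/4) × 8.408 = 10.51 mol; remaining = 20.41 − 10.51 = 9.900 mol
V(O2) = nRT/P = 9.900 × 0.08206 × 619.15 / 0.996 = 505.0 L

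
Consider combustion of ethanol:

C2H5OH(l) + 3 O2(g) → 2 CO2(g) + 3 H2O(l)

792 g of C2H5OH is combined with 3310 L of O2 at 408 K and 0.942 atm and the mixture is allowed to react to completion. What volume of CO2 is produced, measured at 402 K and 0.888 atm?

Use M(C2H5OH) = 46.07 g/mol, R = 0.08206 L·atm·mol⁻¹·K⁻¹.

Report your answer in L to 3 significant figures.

1280 L

n(C2H5OH) = 792 / 46.07 = 17.19 mol
n(O2) = PV/RT = (0.942 × 3310) / (0.08206 × 408) = 93.13 mol
For 17.19 mol C2H5OH, stoichiometry requires (3/1) × 17.19 = 51.57 mol O2; 93.13 mol is available, so C2H5OH is limiting.
n(CO2) = (2/1) × 17.19 = 34.38 mol
V(CO2) = nRT/P = 34.38 × 0.08206 × 402 / 0.888 = 1277 L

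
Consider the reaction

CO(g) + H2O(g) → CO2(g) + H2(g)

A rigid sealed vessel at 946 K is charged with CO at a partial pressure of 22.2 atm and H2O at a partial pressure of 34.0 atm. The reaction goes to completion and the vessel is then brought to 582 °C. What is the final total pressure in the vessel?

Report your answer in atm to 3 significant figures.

Because the vessel is rigid and T is held at 946 K, work the stoichiometry in partial pressures (P_i = n_iRT/V).
P(H2O) required for 22.2 atm of CO = (1/1) × 22.2 = 22.20 atm; available 34.0 atm, so CO is limiting.
P(H2O) remaining = 34.0 − (1/1) × 22.2 = 11.80 atm
P(gaseous products) = (1+1)/1 × 22.2 = 44.40 atm
P_total at 946 K = 11.80 + 44.40 = 56.20 atm
Scaling to 582 °C: P = 56.20 × 855.15/946 = 50.80 atm

50.8 atm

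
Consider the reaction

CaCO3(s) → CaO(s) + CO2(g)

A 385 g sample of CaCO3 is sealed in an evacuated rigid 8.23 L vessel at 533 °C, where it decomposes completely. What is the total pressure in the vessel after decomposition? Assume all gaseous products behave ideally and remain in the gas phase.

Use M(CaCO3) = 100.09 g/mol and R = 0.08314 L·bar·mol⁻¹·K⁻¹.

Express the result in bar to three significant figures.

n(CaCO3) = 385 / 100.09 = 3.847 mol
n(gas produced) = (1/1) × 3.847 = 3.847 mol
P = nRT/V = 3.847 × 0.08314 × 806.15 / 8.23 = 31.33 bar

31.3 bar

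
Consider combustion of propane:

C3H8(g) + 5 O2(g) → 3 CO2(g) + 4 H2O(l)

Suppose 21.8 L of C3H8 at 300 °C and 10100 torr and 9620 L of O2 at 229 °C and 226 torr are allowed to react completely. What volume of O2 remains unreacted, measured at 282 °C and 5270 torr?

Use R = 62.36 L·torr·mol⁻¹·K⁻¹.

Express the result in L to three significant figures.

n(C3H8) = PV/RT = (10100 × 21.8) / (62.36 × 573.15) = 6.160 mol
n(O2) = PV/RT = (226 × 9620) / (62.36 × 502.15) = 69.43 mol
For 6.160 mol C3H8, stoichiometry requires (5/1) × 6.160 = 30.80 mol O2; 69.43 mol is available, so C3H8 is limiting.
n(O2) consumed = (5/1) × 6.160 = 30.80 mol; remaining = 69.43 − 30.80 = 38.63 mol
V(O2) = nRT/P = 38.63 × 62.36 × 555.15 / 5270 = 253.8 L

254 L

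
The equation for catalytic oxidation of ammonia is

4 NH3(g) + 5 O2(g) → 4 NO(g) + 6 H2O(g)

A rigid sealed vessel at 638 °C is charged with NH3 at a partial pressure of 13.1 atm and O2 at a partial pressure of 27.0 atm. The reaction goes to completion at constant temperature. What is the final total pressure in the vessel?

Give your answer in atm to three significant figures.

43.4 atm

With V and T fixed, P_i ∝ n_i, so the mole ratios apply directly to partial pressures at 638 °C.
P(O2) required for 13.1 atm of NH3 = (5/4) × 13.1 = 16.38 atm; available 27.0 atm, so NH3 is limiting.
P(O2) remaining = 27.0 − (5/4) × 13.1 = 10.62 atm
P(gaseous products) = (4+6)/4 × 13.1 = 32.75 atm
P_total at 638 °C = 10.62 + 32.75 = 43.37 atm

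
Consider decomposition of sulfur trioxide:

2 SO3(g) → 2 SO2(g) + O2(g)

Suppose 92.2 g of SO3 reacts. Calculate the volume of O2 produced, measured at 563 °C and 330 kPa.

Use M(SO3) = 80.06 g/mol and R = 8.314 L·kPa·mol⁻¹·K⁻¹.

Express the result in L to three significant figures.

12.1 L

n(SO3) = 92.20 / 80.06 = 1.152 mol
n(O2) = (1/2) × 1.152 = 0.5760 mol
V = nRT/P = 0.5760 × 8.314 × 836.15 / 330 = 12.13 L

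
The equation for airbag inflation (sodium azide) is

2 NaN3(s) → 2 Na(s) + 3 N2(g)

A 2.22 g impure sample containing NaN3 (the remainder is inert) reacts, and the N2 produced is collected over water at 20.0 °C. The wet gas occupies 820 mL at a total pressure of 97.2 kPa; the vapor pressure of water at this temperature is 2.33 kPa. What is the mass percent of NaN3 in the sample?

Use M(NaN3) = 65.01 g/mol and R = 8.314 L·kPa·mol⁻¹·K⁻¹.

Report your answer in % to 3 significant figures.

62.3 %

P(N2) = 97.2 − 2.33 = 94.87 kPa
n(N2) = PV/RT = (94.87 × 0.8200) / (8.314 × 293.15) = 0.03192 mol
n(NaN3) = (2/3) × 0.03192 = 0.02128 mol
m(NaN3) = 0.02128 × 65.01 = 1.383 g
%NaN3 = 1.383 / 2.22 × 100 = 62.30%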